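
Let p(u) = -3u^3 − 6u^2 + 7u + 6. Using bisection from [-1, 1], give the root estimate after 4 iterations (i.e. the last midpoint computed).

p(0) = 6 > 0, so the root lies in [-1, 0]
p(-0.5) = 1.375 > 0, so the root lies in [-1, -0.5]
p(-0.75) = -1.359375 < 0, so the root lies in [-0.75, -0.5]
p(-0.625) = 0.0137 > 0, so the root lies in [-0.75, -0.625]

-0.625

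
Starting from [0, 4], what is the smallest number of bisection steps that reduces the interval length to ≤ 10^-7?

Width after n steps is 4/2^n. Need 2^n ≥ 4/10^-7 = 40000000.
2^25 = 33554432 < 40000000 ≤ 2^26 = 67108864, so n = 26.

26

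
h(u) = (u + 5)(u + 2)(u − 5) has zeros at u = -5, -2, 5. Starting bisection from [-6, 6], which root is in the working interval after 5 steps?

5

midpoint 0: h = -50 < 0 → [0, 6]
midpoint 3: h = -80 < 0 → [3, 6]
midpoint 4.5: h = -30.875 < 0 → [4.5, 6]
midpoint 5.25: h = 18.5781 > 0 → [4.5, 5.25]
midpoint 4.875: h = -8.4863 < 0 → [4.875, 5.25]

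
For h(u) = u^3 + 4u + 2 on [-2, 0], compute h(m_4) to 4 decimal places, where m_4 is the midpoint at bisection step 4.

0.4473

m = -1, h(m) = -3 (−); new bracket [-1, 0]
m = -0.5, h(m) = -0.125 (−); new bracket [-0.5, 0]
m = -0.25, h(m) = 0.984375 (+); new bracket [-0.5, -0.25]
m = -0.375, h(m) = 0.4473 (+); new bracket [-0.5, -0.375]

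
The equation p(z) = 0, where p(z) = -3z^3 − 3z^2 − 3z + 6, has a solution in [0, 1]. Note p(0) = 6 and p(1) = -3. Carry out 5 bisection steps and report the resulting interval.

[0.78125, 0.8125]

m = 0.5, p(m) = 3.375 (+); new bracket [0.5, 1]
m = 0.75, p(m) = 0.796875 (+); new bracket [0.75, 1]
m = 0.875, p(m) = -0.931641 (−); new bracket [0.75, 0.875]
m = 0.8125, p(m) = -0.0271 (−); new bracket [0.75, 0.8125]
m = 0.78125, p(m) = 0.3947 (+); new bracket [0.78125, 0.8125]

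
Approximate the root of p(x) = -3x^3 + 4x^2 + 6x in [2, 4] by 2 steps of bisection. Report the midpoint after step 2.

2.5

midpoint 3: p = -27 < 0 → [2, 3]
midpoint 2.5: p = -6.875 < 0 → [2, 2.5]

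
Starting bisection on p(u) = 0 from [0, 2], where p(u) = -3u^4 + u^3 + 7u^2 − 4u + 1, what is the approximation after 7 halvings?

u = 1 gives p = 2, positive; keep [1, 2]
u = 1.5 gives p = -1.0625, negative; keep [1, 1.5]
u = 1.25 gives p = 1.566406, positive; keep [1.25, 1.5]
u = 1.375 gives p = 0.6106, positive; keep [1.375, 1.5]
u = 1.4375 gives p = -0.1248, negative; keep [1.375, 1.4375]
u = 1.40625 gives p = 0.2667, positive; keep [1.40625, 1.4375]
u = 1.421875 gives p = 0.0771, positive; keep [1.421875, 1.4375]

1.421875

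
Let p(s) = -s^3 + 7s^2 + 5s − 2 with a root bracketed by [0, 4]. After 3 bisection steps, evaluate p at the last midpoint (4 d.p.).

2.1250

p(2) = 28 > 0, so the root lies in [0, 2]
p(1) = 9 > 0, so the root lies in [0, 1]
p(0.5) = 2.125 > 0, so the root lies in [0, 0.5]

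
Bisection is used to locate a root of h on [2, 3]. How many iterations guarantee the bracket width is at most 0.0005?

Width after n steps is 1/2^n. Need 2^n ≥ 1/0.0005 = 2000.
2^10 = 1024 < 2000 ≤ 2^11 = 2048, so n = 11.

11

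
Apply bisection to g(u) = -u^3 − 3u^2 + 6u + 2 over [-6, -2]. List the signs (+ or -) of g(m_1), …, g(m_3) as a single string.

-++

midpoint -4: g = -6 < 0 → [-6, -4]
midpoint -5: g = 22 > 0 → [-5, -4]
midpoint -4.5: g = 5.375 > 0 → [-4.5, -4]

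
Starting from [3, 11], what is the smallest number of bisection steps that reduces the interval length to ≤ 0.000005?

21

Width after n steps is 8/2^n. Need 2^n ≥ 8/0.000005 = 1600000.
2^20 = 1048576 < 1600000 ≤ 2^21 = 2097152, so n = 21.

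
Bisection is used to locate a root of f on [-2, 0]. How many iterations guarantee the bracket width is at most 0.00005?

16

Width after n steps is 2/2^n. Need 2^n ≥ 2/0.00005 = 40000.
2^15 = 32768 < 40000 ≤ 2^16 = 65536, so n = 16.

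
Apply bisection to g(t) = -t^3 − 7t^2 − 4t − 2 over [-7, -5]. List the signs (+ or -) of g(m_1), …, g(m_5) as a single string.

-+--+

t = -6 gives g = -14, negative; keep [-7, -6]
t = -6.5 gives g = 2.875, positive; keep [-6.5, -6]
t = -6.25 gives g = -6.296875, negative; keep [-6.5, -6.25]
t = -6.375 gives g = -1.9004, negative; keep [-6.5, -6.375]
t = -6.4375 gives g = 0.4392, positive; keep [-6.4375, -6.375]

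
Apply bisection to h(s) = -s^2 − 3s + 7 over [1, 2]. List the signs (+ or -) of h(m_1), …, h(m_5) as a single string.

+---+

m = 1.5, h(m) = 0.25 (+); new bracket [1.5, 2]
m = 1.75, h(m) = -1.3125 (−); new bracket [1.5, 1.75]
m = 1.625, h(m) = -0.515625 (−); new bracket [1.5, 1.625]
m = 1.5625, h(m) = -0.1289 (−); new bracket [1.5, 1.5625]
m = 1.53125, h(m) = 0.0615 (+); new bracket [1.53125, 1.5625]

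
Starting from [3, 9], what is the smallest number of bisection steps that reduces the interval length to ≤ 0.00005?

Width after n steps is 6/2^n. Need 2^n ≥ 6/0.00005 = 120000.
2^16 = 65536 < 120000 ≤ 2^17 = 131072, so n = 17.

17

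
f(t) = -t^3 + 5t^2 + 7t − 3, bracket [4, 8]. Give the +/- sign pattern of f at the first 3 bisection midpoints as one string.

f(6) = 3 > 0, so the root lies in [6, 8]
f(7) = -52 < 0, so the root lies in [6, 7]
f(6.5) = -20.875 < 0, so the root lies in [6, 6.5]

+--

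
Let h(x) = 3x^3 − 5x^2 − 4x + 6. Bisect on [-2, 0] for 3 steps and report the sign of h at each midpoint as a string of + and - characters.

m = -1, h(m) = 2 (+); new bracket [-2, -1]
m = -1.5, h(m) = -9.375 (−); new bracket [-1.5, -1]
m = -1.25, h(m) = -2.671875 (−); new bracket [-1.25, -1]

+--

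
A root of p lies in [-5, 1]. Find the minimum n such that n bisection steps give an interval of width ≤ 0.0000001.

26

Width after n steps is 6/2^n. Need 2^n ≥ 6/0.0000001 = 60000000.
2^25 = 33554432 < 60000000 ≤ 2^26 = 67108864, so n = 26.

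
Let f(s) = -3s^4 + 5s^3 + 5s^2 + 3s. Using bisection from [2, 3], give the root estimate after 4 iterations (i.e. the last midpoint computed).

midpoint 2.5: f = -0.3125 < 0 → [2, 2.5]
midpoint 2.25: f = 12.128906 > 0 → [2.25, 2.5]
midpoint 2.375: f = 6.860596 > 0 → [2.375, 2.5]
midpoint 2.4375: f = 3.5295 > 0 → [2.4375, 2.5]

2.4375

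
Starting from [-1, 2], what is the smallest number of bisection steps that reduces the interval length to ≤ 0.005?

Width after n steps is 3/2^n. Need 2^n ≥ 3/0.005 = 600.
2^9 = 512 < 600 ≤ 2^10 = 1024, so n = 10.

10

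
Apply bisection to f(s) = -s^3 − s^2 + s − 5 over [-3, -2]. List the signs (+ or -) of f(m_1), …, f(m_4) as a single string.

+-+-

midpoint -2.5: f = 1.875 > 0 → [-2.5, -2]
midpoint -2.25: f = -0.921875 < 0 → [-2.5, -2.25]
midpoint -2.375: f = 0.380859 > 0 → [-2.375, -2.25]
midpoint -2.3125: f = -0.2937 < 0 → [-2.375, -2.3125]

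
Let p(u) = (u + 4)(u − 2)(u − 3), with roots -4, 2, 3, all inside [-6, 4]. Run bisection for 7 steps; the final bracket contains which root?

-4

midpoint -1: p = 36 > 0 → [-6, -1]
midpoint -3.5: p = 17.875 > 0 → [-6, -3.5]
midpoint -4.75: p = -39.234375 < 0 → [-4.75, -3.5]
midpoint -4.125: p = -5.4551 < 0 → [-4.125, -3.5]
midpoint -3.8125: p = 7.4246 > 0 → [-4.125, -3.8125]
midpoint -3.96875: p = 1.2998 > 0 → [-4.125, -3.96875]
midpoint -4.046875: p = -1.9974 < 0 → [-4.046875, -3.96875]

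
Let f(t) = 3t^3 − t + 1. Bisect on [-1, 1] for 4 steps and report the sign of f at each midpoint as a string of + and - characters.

+++-

m = 0, f(m) = 1 (+); new bracket [-1, 0]
m = -0.5, f(m) = 1.125 (+); new bracket [-1, -0.5]
m = -0.75, f(m) = 0.484375 (+); new bracket [-1, -0.75]
m = -0.875, f(m) = -0.1348 (−); new bracket [-0.875, -0.75]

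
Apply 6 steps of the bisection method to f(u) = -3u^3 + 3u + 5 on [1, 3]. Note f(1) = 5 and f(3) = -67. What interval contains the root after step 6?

[1.4375, 1.46875]

m = 2, f(m) = -13 (−); new bracket [1, 2]
m = 1.5, f(m) = -0.625 (−); new bracket [1, 1.5]
m = 1.25, f(m) = 2.890625 (+); new bracket [1.25, 1.5]
m = 1.375, f(m) = 1.3262 (+); new bracket [1.375, 1.5]
m = 1.4375, f(m) = 0.4011 (+); new bracket [1.4375, 1.5]
m = 1.46875, f(m) = -0.099 (−); new bracket [1.4375, 1.46875]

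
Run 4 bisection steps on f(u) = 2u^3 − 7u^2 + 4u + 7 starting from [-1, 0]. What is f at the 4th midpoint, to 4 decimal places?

m = -0.5, f(m) = 3 (+); new bracket [-1, -0.5]
m = -0.75, f(m) = -0.78125 (−); new bracket [-0.75, -0.5]
m = -0.625, f(m) = 1.277344 (+); new bracket [-0.75, -0.625]
m = -0.6875, f(m) = 0.2915 (+); new bracket [-0.75, -0.6875]

0.2915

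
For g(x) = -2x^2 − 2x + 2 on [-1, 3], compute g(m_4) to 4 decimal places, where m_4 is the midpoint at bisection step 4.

-0.6250

x = 1 gives g = -2, negative; keep [-1, 1]
x = 0 gives g = 2, positive; keep [0, 1]
x = 0.5 gives g = 0.5, positive; keep [0.5, 1]
x = 0.75 gives g = -0.625, negative; keep [0.5, 0.75]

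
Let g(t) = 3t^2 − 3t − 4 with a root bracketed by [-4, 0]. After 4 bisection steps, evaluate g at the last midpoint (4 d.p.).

t = -2 gives g = 14, positive; keep [-2, 0]
t = -1 gives g = 2, positive; keep [-1, 0]
t = -0.5 gives g = -1.75, negative; keep [-1, -0.5]
t = -0.75 gives g = -0.0625, negative; keep [-1, -0.75]

-0.0625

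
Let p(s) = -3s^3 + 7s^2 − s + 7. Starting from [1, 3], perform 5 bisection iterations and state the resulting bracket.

[2.5, 2.5625]

p(2) = 9 > 0, so the root lies in [2, 3]
p(2.5) = 1.375 > 0, so the root lies in [2.5, 3]
p(2.75) = -5.203125 < 0, so the root lies in [2.5, 2.75]
p(2.625) = -1.6543 < 0, so the root lies in [2.5, 2.625]
p(2.5625) = -0.0769 < 0, so the root lies in [2.5, 2.5625]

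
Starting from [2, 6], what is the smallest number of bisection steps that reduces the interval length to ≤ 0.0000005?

23

Width after n steps is 4/2^n. Need 2^n ≥ 4/0.0000005 = 8000000.
2^22 = 4194304 < 8000000 ≤ 2^23 = 8388608, so n = 23.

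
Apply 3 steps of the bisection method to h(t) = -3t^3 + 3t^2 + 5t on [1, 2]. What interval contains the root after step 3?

[1.875, 2]

m = 1.5, h(m) = 4.125 (+); new bracket [1.5, 2]
m = 1.75, h(m) = 1.859375 (+); new bracket [1.75, 2]
m = 1.875, h(m) = 0.146484 (+); new bracket [1.875, 2]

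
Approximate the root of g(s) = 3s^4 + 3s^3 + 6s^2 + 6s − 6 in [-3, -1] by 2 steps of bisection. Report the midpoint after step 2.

midpoint -2: g = 30 > 0 → [-2, -1]
midpoint -1.5: g = 3.5625 > 0 → [-1.5, -1]

-1.5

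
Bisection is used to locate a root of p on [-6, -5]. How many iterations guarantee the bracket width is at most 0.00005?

Width after n steps is 1/2^n. Need 2^n ≥ 1/0.00005 = 20000.
2^14 = 16384 < 20000 ≤ 2^15 = 32768, so n = 15.

15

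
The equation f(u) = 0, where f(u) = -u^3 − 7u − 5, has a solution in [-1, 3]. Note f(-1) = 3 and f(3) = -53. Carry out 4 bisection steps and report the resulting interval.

[-0.75, -0.5]

f(1) = -13 < 0, so the root lies in [-1, 1]
f(0) = -5 < 0, so the root lies in [-1, 0]
f(-0.5) = -1.375 < 0, so the root lies in [-1, -0.5]
f(-0.75) = 0.6719 > 0, so the root lies in [-0.75, -0.5]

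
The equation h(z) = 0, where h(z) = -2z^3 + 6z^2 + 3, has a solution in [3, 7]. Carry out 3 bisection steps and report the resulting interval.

[3, 3.5]

z = 5 gives h = -97, negative; keep [3, 5]
z = 4 gives h = -29, negative; keep [3, 4]
z = 3.5 gives h = -9.25, negative; keep [3, 3.5]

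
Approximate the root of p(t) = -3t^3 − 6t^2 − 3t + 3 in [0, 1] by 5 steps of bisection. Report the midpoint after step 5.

p(0.5) = -0.375 < 0, so the root lies in [0, 0.5]
p(0.25) = 1.828125 > 0, so the root lies in [0.25, 0.5]
p(0.375) = 0.873047 > 0, so the root lies in [0.375, 0.5]
p(0.4375) = 0.2878 > 0, so the root lies in [0.4375, 0.5]
p(0.46875) = -0.0336 < 0, so the root lies in [0.4375, 0.46875]

0.46875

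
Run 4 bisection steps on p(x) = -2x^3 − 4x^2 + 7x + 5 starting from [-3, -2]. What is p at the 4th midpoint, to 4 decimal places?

0.6167

midpoint -2.5: p = -6.25 < 0 → [-3, -2.5]
midpoint -2.75: p = -2.90625 < 0 → [-3, -2.75]
midpoint -2.875: p = -0.660156 < 0 → [-3, -2.875]
midpoint -2.9375: p = 0.6167 > 0 → [-2.9375, -2.875]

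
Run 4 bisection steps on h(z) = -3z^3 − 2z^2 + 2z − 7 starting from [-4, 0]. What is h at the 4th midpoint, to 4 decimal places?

-0.5469

h(-2) = 5 > 0, so the root lies in [-2, 0]
h(-1) = -8 < 0, so the root lies in [-2, -1]
h(-1.5) = -4.375 < 0, so the root lies in [-2, -1.5]
h(-1.75) = -0.5469 < 0, so the root lies in [-2, -1.75]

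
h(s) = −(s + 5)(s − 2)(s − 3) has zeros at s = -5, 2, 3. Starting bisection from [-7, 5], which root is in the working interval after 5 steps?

-5

m = -1, h(m) = -48 (−); new bracket [-7, -1]
m = -4, h(m) = -42 (−); new bracket [-7, -4]
m = -5.5, h(m) = 31.875 (+); new bracket [-5.5, -4]
m = -4.75, h(m) = -13.0781 (−); new bracket [-5.5, -4.75]
m = -5.125, h(m) = 7.2363 (+); new bracket [-5.125, -4.75]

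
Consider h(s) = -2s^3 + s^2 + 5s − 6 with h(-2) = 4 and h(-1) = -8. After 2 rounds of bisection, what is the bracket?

s = -1.5 gives h = -4.5, negative; keep [-2, -1.5]
s = -1.75 gives h = -0.96875, negative; keep [-2, -1.75]

[-2, -1.75]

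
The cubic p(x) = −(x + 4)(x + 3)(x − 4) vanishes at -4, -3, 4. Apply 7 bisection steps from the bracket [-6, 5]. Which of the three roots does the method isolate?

4

midpoint -0.5: p = 39.375 > 0 → [-0.5, 5]
midpoint 2.25: p = 57.421875 > 0 → [2.25, 5]
midpoint 3.625: p = 18.943359 > 0 → [3.625, 5]
midpoint 4.3125: p = -18.9954 < 0 → [3.625, 4.3125]
midpoint 3.96875: p = 1.7354 > 0 → [3.96875, 4.3125]
midpoint 4.140625: p = -8.1744 < 0 → [3.96875, 4.140625]
midpoint 4.0546875: p = -3.1075 < 0 → [3.96875, 4.0546875]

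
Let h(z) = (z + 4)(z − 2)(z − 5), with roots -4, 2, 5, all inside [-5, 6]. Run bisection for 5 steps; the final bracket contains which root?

m = 0.5, h(m) = 30.375 (+); new bracket [-5, 0.5]
m = -2.25, h(m) = 53.921875 (+); new bracket [-5, -2.25]
m = -3.625, h(m) = 18.193359 (+); new bracket [-5, -3.625]
m = -4.3125, h(m) = -18.3704 (−); new bracket [-4.3125, -3.625]
m = -3.96875, h(m) = 1.6729 (+); new bracket [-4.3125, -3.96875]

-4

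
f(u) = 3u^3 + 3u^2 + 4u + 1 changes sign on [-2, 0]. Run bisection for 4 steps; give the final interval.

midpoint -1: f = -3 < 0 → [-1, 0]
midpoint -0.5: f = -0.625 < 0 → [-0.5, 0]
midpoint -0.25: f = 0.140625 > 0 → [-0.5, -0.25]
midpoint -0.375: f = -0.2363 < 0 → [-0.375, -0.25]

[-0.375, -0.25]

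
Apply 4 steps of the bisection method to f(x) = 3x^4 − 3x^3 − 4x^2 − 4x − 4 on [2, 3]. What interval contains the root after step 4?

x = 2.5 gives f = 31.3125, positive; keep [2, 2.5]
x = 2.25 gives f = 9.464844, positive; keep [2, 2.25]
x = 2.125 gives f = 1.822998, positive; keep [2, 2.125]
x = 2.0625 gives f = -1.2995, negative; keep [2.0625, 2.125]

[2.0625, 2.125]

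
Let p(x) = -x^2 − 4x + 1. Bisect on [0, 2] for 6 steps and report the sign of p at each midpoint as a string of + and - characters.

m = 1, p(m) = -4 (−); new bracket [0, 1]
m = 0.5, p(m) = -1.25 (−); new bracket [0, 0.5]
m = 0.25, p(m) = -0.0625 (−); new bracket [0, 0.25]
m = 0.125, p(m) = 0.4844 (+); new bracket [0.125, 0.25]
m = 0.1875, p(m) = 0.2148 (+); new bracket [0.1875, 0.25]
m = 0.21875, p(m) = 0.0771 (+); new bracket [0.21875, 0.25]

---+++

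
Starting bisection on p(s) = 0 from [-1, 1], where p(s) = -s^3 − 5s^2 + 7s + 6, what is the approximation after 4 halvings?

p(0) = 6 > 0, so the root lies in [-1, 0]
p(-0.5) = 1.375 > 0, so the root lies in [-1, -0.5]
p(-0.75) = -1.640625 < 0, so the root lies in [-0.75, -0.5]
p(-0.625) = -0.084 < 0, so the root lies in [-0.625, -0.5]

-0.625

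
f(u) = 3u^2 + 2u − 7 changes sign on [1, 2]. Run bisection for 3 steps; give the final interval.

[1.125, 1.25]

m = 1.5, f(m) = 2.75 (+); new bracket [1, 1.5]
m = 1.25, f(m) = 0.1875 (+); new bracket [1, 1.25]
m = 1.125, f(m) = -0.953125 (−); new bracket [1.125, 1.25]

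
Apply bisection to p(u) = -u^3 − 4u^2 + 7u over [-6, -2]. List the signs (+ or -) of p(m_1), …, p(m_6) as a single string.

m = -4, p(m) = -28 (−); new bracket [-6, -4]
m = -5, p(m) = -10 (−); new bracket [-6, -5]
m = -5.5, p(m) = 6.875 (+); new bracket [-5.5, -5]
m = -5.25, p(m) = -2.2969 (−); new bracket [-5.5, -5.25]
m = -5.375, p(m) = 2.0996 (+); new bracket [-5.375, -5.25]
m = -5.3125, p(m) = -0.1453 (−); new bracket [-5.375, -5.3125]

--+-+-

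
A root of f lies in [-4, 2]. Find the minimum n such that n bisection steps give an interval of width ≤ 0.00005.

17

Width after n steps is 6/2^n. Need 2^n ≥ 6/0.00005 = 120000.
2^16 = 65536 < 120000 ≤ 2^17 = 131072, so n = 17.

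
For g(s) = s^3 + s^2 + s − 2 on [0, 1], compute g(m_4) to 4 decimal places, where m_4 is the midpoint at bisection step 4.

midpoint 0.5: g = -1.125 < 0 → [0.5, 1]
midpoint 0.75: g = -0.265625 < 0 → [0.75, 1]
midpoint 0.875: g = 0.310547 > 0 → [0.75, 0.875]
midpoint 0.8125: g = 0.009 > 0 → [0.75, 0.8125]

0.0090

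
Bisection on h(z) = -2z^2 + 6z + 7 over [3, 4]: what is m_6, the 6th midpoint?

3.890625

h(3.5) = 3.5 > 0, so the root lies in [3.5, 4]
h(3.75) = 1.375 > 0, so the root lies in [3.75, 4]
h(3.875) = 0.21875 > 0, so the root lies in [3.875, 4]
h(3.9375) = -0.3828 < 0, so the root lies in [3.875, 3.9375]
h(3.90625) = -0.0801 < 0, so the root lies in [3.875, 3.90625]
h(3.890625) = 0.0698 > 0, so the root lies in [3.890625, 3.90625]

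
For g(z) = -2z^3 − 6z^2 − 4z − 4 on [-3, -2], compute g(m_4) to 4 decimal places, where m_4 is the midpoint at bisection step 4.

0.5044

z = -2.5 gives g = -0.25, negative; keep [-3, -2.5]
z = -2.75 gives g = 3.21875, positive; keep [-2.75, -2.5]
z = -2.625 gives g = 1.332031, positive; keep [-2.625, -2.5]
z = -2.5625 gives g = 0.5044, positive; keep [-2.5625, -2.5]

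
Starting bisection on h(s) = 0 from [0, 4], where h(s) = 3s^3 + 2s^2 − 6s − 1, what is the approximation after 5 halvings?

h(2) = 19 > 0, so the root lies in [0, 2]
h(1) = -2 < 0, so the root lies in [1, 2]
h(1.5) = 4.625 > 0, so the root lies in [1, 1.5]
h(1.25) = 0.4844 > 0, so the root lies in [1, 1.25]
h(1.125) = -0.9473 < 0, so the root lies in [1.125, 1.25]

1.125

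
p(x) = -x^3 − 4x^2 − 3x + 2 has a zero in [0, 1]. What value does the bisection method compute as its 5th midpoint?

m = 0.5, p(m) = -0.625 (−); new bracket [0, 0.5]
m = 0.25, p(m) = 0.984375 (+); new bracket [0.25, 0.5]
m = 0.375, p(m) = 0.259766 (+); new bracket [0.375, 0.5]
m = 0.4375, p(m) = -0.1619 (−); new bracket [0.375, 0.4375]
m = 0.40625, p(m) = 0.054 (+); new bracket [0.40625, 0.4375]

0.40625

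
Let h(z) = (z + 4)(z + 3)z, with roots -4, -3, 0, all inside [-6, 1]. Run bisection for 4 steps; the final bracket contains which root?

midpoint -2.5: h = -1.875 < 0 → [-2.5, 1]
midpoint -0.75: h = -5.484375 < 0 → [-0.75, 1]
midpoint 0.125: h = 1.611328 > 0 → [-0.75, 0.125]
midpoint -0.3125: h = -3.0969 < 0 → [-0.3125, 0.125]

0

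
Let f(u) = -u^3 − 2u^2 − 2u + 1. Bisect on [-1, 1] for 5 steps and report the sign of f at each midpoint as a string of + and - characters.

u = 0 gives f = 1, positive; keep [0, 1]
u = 0.5 gives f = -0.625, negative; keep [0, 0.5]
u = 0.25 gives f = 0.359375, positive; keep [0.25, 0.5]
u = 0.375 gives f = -0.084, negative; keep [0.25, 0.375]
u = 0.3125 gives f = 0.1492, positive; keep [0.3125, 0.375]

+-+-+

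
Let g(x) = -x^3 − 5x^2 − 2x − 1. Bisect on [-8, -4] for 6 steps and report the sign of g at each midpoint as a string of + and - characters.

++-++-

m = -6, g(m) = 47 (+); new bracket [-6, -4]
m = -5, g(m) = 9 (+); new bracket [-5, -4]
m = -4.5, g(m) = -2.125 (−); new bracket [-5, -4.5]
m = -4.75, g(m) = 2.8594 (+); new bracket [-4.75, -4.5]
m = -4.625, g(m) = 0.2285 (+); new bracket [-4.625, -4.5]
m = -4.5625, g(m) = -0.9822 (−); new bracket [-4.625, -4.5625]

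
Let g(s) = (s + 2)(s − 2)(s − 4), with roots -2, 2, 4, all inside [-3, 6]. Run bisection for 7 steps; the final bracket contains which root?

-2

s = 1.5 gives g = 4.375, positive; keep [-3, 1.5]
s = -0.75 gives g = 16.328125, positive; keep [-3, -0.75]
s = -1.875 gives g = 2.845703, positive; keep [-3, -1.875]
s = -2.4375 gives g = -12.4978, negative; keep [-2.4375, -1.875]
s = -2.15625 gives g = -3.998, negative; keep [-2.15625, -1.875]
s = -2.015625 gives g = -0.3774, negative; keep [-2.015625, -1.875]
s = -1.9453125 gives g = 1.2828, positive; keep [-2.015625, -1.9453125]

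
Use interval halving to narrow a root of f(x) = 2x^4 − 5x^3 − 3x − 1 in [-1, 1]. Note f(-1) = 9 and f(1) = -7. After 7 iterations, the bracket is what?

[-0.296875, -0.28125]

f(0) = -1 < 0, so the root lies in [-1, 0]
f(-0.5) = 1.25 > 0, so the root lies in [-0.5, 0]
f(-0.25) = -0.164062 < 0, so the root lies in [-0.5, -0.25]
f(-0.375) = 0.4282 > 0, so the root lies in [-0.375, -0.25]
f(-0.3125) = 0.1092 > 0, so the root lies in [-0.3125, -0.25]
f(-0.28125) = -0.0325 < 0, so the root lies in [-0.3125, -0.28125]
f(-0.296875) = 0.037 > 0, so the root lies in [-0.296875, -0.28125]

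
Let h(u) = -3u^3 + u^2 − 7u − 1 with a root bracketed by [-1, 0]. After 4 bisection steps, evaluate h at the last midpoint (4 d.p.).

midpoint -0.5: h = 3.125 > 0 → [-0.5, 0]
midpoint -0.25: h = 0.859375 > 0 → [-0.25, 0]
midpoint -0.125: h = -0.103516 < 0 → [-0.25, -0.125]
midpoint -0.1875: h = 0.3674 > 0 → [-0.1875, -0.125]

0.3674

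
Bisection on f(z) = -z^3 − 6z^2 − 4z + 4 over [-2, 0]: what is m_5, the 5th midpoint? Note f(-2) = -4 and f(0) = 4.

midpoint -1: f = 3 > 0 → [-2, -1]
midpoint -1.5: f = -0.125 < 0 → [-1.5, -1]
midpoint -1.25: f = 1.578125 > 0 → [-1.5, -1.25]
midpoint -1.375: f = 0.7559 > 0 → [-1.5, -1.375]
midpoint -1.4375: f = 0.322 > 0 → [-1.5, -1.4375]

-1.4375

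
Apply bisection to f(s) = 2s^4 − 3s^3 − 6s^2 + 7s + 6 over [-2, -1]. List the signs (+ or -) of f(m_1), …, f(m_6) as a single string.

m = -1.5, f(m) = 2.25 (+); new bracket [-1.5, -1]
m = -1.25, f(m) = -1.382812 (−); new bracket [-1.5, -1.25]
m = -1.375, f(m) = -0.020996 (−); new bracket [-1.5, -1.375]
m = -1.4375, f(m) = 0.9905 (+); new bracket [-1.4375, -1.375]
m = -1.40625, f(m) = 0.4551 (+); new bracket [-1.40625, -1.375]
m = -1.390625, f(m) = 0.2098 (+); new bracket [-1.390625, -1.375]

+--+++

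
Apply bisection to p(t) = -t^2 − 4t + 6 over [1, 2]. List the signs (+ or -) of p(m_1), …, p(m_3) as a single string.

t = 1.5 gives p = -2.25, negative; keep [1, 1.5]
t = 1.25 gives p = -0.5625, negative; keep [1, 1.25]
t = 1.125 gives p = 0.234375, positive; keep [1.125, 1.25]

--+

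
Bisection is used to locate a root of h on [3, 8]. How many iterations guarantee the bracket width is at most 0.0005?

14

Width after n steps is 5/2^n. Need 2^n ≥ 5/0.0005 = 10000.
2^13 = 8192 < 10000 ≤ 2^14 = 16384, so n = 14.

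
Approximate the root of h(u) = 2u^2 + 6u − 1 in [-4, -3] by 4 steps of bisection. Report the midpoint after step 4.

h(-3.5) = 2.5 > 0, so the root lies in [-3.5, -3]
h(-3.25) = 0.625 > 0, so the root lies in [-3.25, -3]
h(-3.125) = -0.21875 < 0, so the root lies in [-3.25, -3.125]
h(-3.1875) = 0.1953 > 0, so the root lies in [-3.1875, -3.125]

-3.1875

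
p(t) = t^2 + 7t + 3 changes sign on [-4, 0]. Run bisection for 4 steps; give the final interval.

[-0.5, -0.25]

t = -2 gives p = -7, negative; keep [-2, 0]
t = -1 gives p = -3, negative; keep [-1, 0]
t = -0.5 gives p = -0.25, negative; keep [-0.5, 0]
t = -0.25 gives p = 1.3125, positive; keep [-0.5, -0.25]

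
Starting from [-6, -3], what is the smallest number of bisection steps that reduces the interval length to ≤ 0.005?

10

Width after n steps is 3/2^n. Need 2^n ≥ 3/0.005 = 600.
2^9 = 512 < 600 ≤ 2^10 = 1024, so n = 10.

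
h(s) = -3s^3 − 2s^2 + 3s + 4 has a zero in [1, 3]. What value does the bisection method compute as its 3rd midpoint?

h(2) = -22 < 0, so the root lies in [1, 2]
h(1.5) = -6.125 < 0, so the root lies in [1, 1.5]
h(1.25) = -1.234375 < 0, so the root lies in [1, 1.25]

1.25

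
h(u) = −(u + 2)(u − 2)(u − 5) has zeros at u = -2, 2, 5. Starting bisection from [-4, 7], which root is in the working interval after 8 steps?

midpoint 1.5: h = -6.125 < 0 → [-4, 1.5]
midpoint -1.25: h = -15.234375 < 0 → [-4, -1.25]
midpoint -2.625: h = 22.041016 > 0 → [-2.625, -1.25]
midpoint -1.9375: h = -1.7073 < 0 → [-2.625, -1.9375]
midpoint -2.28125: h = 8.7674 > 0 → [-2.28125, -1.9375]
midpoint -2.109375: h = 3.1954 > 0 → [-2.109375, -1.9375]
midpoint -2.0234375: h = 0.6623 > 0 → [-2.0234375, -1.9375]
midpoint -1.98046875: h = -0.5427 < 0 → [-2.0234375, -1.98046875]

-2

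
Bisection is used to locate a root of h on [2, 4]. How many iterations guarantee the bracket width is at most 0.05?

Width after n steps is 2/2^n. Need 2^n ≥ 2/0.05 = 40.
2^5 = 32 < 40 ≤ 2^6 = 64, so n = 6.

6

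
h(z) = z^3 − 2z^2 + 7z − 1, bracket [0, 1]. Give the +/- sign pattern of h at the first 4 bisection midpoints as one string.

++-+

midpoint 0.5: h = 2.125 > 0 → [0, 0.5]
midpoint 0.25: h = 0.640625 > 0 → [0, 0.25]
midpoint 0.125: h = -0.154297 < 0 → [0.125, 0.25]
midpoint 0.1875: h = 0.2488 > 0 → [0.125, 0.1875]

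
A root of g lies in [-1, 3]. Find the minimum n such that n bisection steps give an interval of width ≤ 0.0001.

Width after n steps is 4/2^n. Need 2^n ≥ 4/0.0001 = 40000.
2^15 = 32768 < 40000 ≤ 2^16 = 65536, so n = 16.

16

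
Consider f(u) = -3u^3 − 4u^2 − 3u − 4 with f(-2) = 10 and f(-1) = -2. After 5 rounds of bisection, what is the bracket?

midpoint -1.5: f = 1.625 > 0 → [-1.5, -1]
midpoint -1.25: f = -0.640625 < 0 → [-1.5, -1.25]
midpoint -1.375: f = 0.361328 > 0 → [-1.375, -1.25]
midpoint -1.3125: f = -0.1702 < 0 → [-1.375, -1.3125]
midpoint -1.34375: f = 0.0877 > 0 → [-1.34375, -1.3125]

[-1.34375, -1.3125]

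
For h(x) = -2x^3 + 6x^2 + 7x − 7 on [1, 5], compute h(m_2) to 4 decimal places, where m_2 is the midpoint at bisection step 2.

midpoint 3: h = 14 > 0 → [3, 5]
midpoint 4: h = -11 < 0 → [3, 4]

-11.0000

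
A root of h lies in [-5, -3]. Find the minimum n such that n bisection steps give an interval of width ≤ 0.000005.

Width after n steps is 2/2^n. Need 2^n ≥ 2/0.000005 = 400000.
2^18 = 262144 < 400000 ≤ 2^19 = 524288, so n = 19.

19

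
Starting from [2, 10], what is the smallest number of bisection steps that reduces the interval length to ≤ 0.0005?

Width after n steps is 8/2^n. Need 2^n ≥ 8/0.0005 = 16000.
2^13 = 8192 < 16000 ≤ 2^14 = 16384, so n = 14.

14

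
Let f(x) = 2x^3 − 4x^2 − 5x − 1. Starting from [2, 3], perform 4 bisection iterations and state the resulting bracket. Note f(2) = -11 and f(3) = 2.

f(2.5) = -7.25 < 0, so the root lies in [2.5, 3]
f(2.75) = -3.40625 < 0, so the root lies in [2.75, 3]
f(2.875) = -0.910156 < 0, so the root lies in [2.875, 3]
f(2.9375) = 0.4917 > 0, so the root lies in [2.875, 2.9375]

[2.875, 2.9375]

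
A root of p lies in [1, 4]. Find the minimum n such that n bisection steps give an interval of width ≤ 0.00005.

16

Width after n steps is 3/2^n. Need 2^n ≥ 3/0.00005 = 60000.
2^15 = 32768 < 60000 ≤ 2^16 = 65536, so n = 16.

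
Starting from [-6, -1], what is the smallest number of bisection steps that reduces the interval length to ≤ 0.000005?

Width after n steps is 5/2^n. Need 2^n ≥ 5/0.000005 = 1000000.
2^19 = 524288 < 1000000 ≤ 2^20 = 1048576, so n = 20.

20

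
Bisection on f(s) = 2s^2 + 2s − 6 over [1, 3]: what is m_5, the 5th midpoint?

midpoint 2: f = 6 > 0 → [1, 2]
midpoint 1.5: f = 1.5 > 0 → [1, 1.5]
midpoint 1.25: f = -0.375 < 0 → [1.25, 1.5]
midpoint 1.375: f = 0.5312 > 0 → [1.25, 1.375]
midpoint 1.3125: f = 0.0703 > 0 → [1.25, 1.3125]

1.3125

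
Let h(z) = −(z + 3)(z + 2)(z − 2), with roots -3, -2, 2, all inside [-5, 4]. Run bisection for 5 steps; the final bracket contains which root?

2

z = -0.5 gives h = 9.375, positive; keep [-0.5, 4]
z = 1.75 gives h = 4.453125, positive; keep [1.75, 4]
z = 2.875 gives h = -25.060547, negative; keep [1.75, 2.875]
z = 2.3125 gives h = -7.1594, negative; keep [1.75, 2.3125]
z = 2.03125 gives h = -0.6338, negative; keep [1.75, 2.03125]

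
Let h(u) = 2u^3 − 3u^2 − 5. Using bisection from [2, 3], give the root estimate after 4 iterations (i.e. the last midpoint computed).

2.0625

h(2.5) = 7.5 > 0, so the root lies in [2, 2.5]
h(2.25) = 2.59375 > 0, so the root lies in [2, 2.25]
h(2.125) = 0.644531 > 0, so the root lies in [2, 2.125]
h(2.0625) = -0.2144 < 0, so the root lies in [2.0625, 2.125]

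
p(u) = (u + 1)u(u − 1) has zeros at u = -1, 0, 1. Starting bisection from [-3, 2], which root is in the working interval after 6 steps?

p(-0.5) = 0.375 > 0, so the root lies in [-3, -0.5]
p(-1.75) = -3.609375 < 0, so the root lies in [-1.75, -0.5]
p(-1.125) = -0.298828 < 0, so the root lies in [-1.125, -0.5]
p(-0.8125) = 0.2761 > 0, so the root lies in [-1.125, -0.8125]
p(-0.96875) = 0.0596 > 0, so the root lies in [-1.125, -0.96875]
p(-1.046875) = -0.1004 < 0, so the root lies in [-1.046875, -0.96875]

-1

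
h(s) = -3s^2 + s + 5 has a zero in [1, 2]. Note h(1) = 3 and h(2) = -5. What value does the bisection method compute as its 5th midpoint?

1.46875

m = 1.5, h(m) = -0.25 (−); new bracket [1, 1.5]
m = 1.25, h(m) = 1.5625 (+); new bracket [1.25, 1.5]
m = 1.375, h(m) = 0.703125 (+); new bracket [1.375, 1.5]
m = 1.4375, h(m) = 0.2383 (+); new bracket [1.4375, 1.5]
m = 1.46875, h(m) = -0.0029 (−); new bracket [1.4375, 1.46875]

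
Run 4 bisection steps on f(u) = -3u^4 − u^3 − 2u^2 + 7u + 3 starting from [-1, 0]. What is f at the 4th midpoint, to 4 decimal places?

midpoint -0.5: f = -1.0625 < 0 → [-0.5, 0]
midpoint -0.25: f = 1.128906 > 0 → [-0.5, -0.25]
midpoint -0.375: f = 0.087158 > 0 → [-0.5, -0.375]
midpoint -0.4375: f = -0.4715 < 0 → [-0.4375, -0.375]

-0.4715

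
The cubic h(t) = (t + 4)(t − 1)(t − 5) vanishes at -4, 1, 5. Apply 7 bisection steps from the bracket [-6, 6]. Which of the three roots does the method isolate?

t = 0 gives h = 20, positive; keep [-6, 0]
t = -3 gives h = 32, positive; keep [-6, -3]
t = -4.5 gives h = -26.125, negative; keep [-4.5, -3]
t = -3.75 gives h = 10.3906, positive; keep [-4.5, -3.75]
t = -4.125 gives h = -5.8457, negative; keep [-4.125, -3.75]
t = -3.9375 gives h = 2.7581, positive; keep [-4.125, -3.9375]
t = -4.03125 gives h = -1.42, negative; keep [-4.03125, -3.9375]

-4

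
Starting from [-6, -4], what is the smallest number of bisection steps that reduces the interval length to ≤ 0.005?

9

Width after n steps is 2/2^n. Need 2^n ≥ 2/0.005 = 400.
2^8 = 256 < 400 ≤ 2^9 = 512, so n = 9.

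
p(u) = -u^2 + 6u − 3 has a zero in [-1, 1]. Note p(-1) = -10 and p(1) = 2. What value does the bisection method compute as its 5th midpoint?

m = 0, p(m) = -3 (−); new bracket [0, 1]
m = 0.5, p(m) = -0.25 (−); new bracket [0.5, 1]
m = 0.75, p(m) = 0.9375 (+); new bracket [0.5, 0.75]
m = 0.625, p(m) = 0.3594 (+); new bracket [0.5, 0.625]
m = 0.5625, p(m) = 0.0586 (+); new bracket [0.5, 0.5625]

0.5625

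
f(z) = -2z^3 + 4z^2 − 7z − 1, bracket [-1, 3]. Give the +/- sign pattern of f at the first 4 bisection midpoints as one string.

m = 1, f(m) = -6 (−); new bracket [-1, 1]
m = 0, f(m) = -1 (−); new bracket [-1, 0]
m = -0.5, f(m) = 3.75 (+); new bracket [-0.5, 0]
m = -0.25, f(m) = 1.0312 (+); new bracket [-0.25, 0]

--++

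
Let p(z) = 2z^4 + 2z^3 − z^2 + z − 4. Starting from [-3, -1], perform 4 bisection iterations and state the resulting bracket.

midpoint -2: p = 6 > 0 → [-2, -1]
midpoint -1.5: p = -4.375 < 0 → [-2, -1.5]
midpoint -1.75: p = -0.773438 < 0 → [-2, -1.75]
midpoint -1.875: p = 2.145 > 0 → [-1.875, -1.75]

[-1.875, -1.75]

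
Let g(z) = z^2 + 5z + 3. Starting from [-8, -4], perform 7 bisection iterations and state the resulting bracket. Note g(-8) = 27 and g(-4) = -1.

[-4.3125, -4.28125]

midpoint -6: g = 9 > 0 → [-6, -4]
midpoint -5: g = 3 > 0 → [-5, -4]
midpoint -4.5: g = 0.75 > 0 → [-4.5, -4]
midpoint -4.25: g = -0.1875 < 0 → [-4.5, -4.25]
midpoint -4.375: g = 0.2656 > 0 → [-4.375, -4.25]
midpoint -4.3125: g = 0.0352 > 0 → [-4.3125, -4.25]
midpoint -4.28125: g = -0.0771 < 0 → [-4.3125, -4.28125]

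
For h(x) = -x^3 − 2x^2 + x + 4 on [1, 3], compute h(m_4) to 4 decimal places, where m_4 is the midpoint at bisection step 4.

-1.0059

x = 2 gives h = -10, negative; keep [1, 2]
x = 1.5 gives h = -2.375, negative; keep [1, 1.5]
x = 1.25 gives h = 0.171875, positive; keep [1.25, 1.5]
x = 1.375 gives h = -1.0059, negative; keep [1.25, 1.375]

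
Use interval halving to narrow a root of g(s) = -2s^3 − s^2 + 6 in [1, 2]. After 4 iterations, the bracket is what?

midpoint 1.5: g = -3 < 0 → [1, 1.5]
midpoint 1.25: g = 0.53125 > 0 → [1.25, 1.5]
midpoint 1.375: g = -1.089844 < 0 → [1.25, 1.375]
midpoint 1.3125: g = -0.2446 < 0 → [1.25, 1.3125]

[1.25, 1.3125]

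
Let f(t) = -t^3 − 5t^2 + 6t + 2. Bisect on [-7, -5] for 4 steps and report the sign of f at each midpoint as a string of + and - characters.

+---

m = -6, f(m) = 2 (+); new bracket [-6, -5]
m = -5.5, f(m) = -15.875 (−); new bracket [-6, -5.5]
m = -5.75, f(m) = -7.703125 (−); new bracket [-6, -5.75]
m = -5.875, f(m) = -3.0488 (−); new bracket [-6, -5.875]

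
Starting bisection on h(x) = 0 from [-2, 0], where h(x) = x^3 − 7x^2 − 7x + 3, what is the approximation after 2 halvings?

h(-1) = 2 > 0, so the root lies in [-2, -1]
h(-1.5) = -5.625 < 0, so the root lies in [-1.5, -1]

-1.5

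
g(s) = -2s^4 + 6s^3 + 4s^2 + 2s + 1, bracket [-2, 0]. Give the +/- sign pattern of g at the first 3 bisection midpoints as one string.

-+-

midpoint -1: g = -5 < 0 → [-1, 0]
midpoint -0.5: g = 0.125 > 0 → [-1, -0.5]
midpoint -0.75: g = -1.414062 < 0 → [-0.75, -0.5]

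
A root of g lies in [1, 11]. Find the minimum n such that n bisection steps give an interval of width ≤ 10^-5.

20

Width after n steps is 10/2^n. Need 2^n ≥ 10/10^-5 = 1000000.
2^19 = 524288 < 1000000 ≤ 2^20 = 1048576, so n = 20.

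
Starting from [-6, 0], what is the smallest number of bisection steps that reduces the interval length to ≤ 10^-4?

Width after n steps is 6/2^n. Need 2^n ≥ 6/10^-4 = 60000.
2^15 = 32768 < 60000 ≤ 2^16 = 65536, so n = 16.

16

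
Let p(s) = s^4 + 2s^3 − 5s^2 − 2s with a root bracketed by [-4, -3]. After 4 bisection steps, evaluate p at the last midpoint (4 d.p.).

midpoint -3.5: p = 10.0625 > 0 → [-3.5, -3]
midpoint -3.25: p = -3.402344 < 0 → [-3.5, -3.25]
midpoint -3.375: p = 2.656494 > 0 → [-3.375, -3.25]
midpoint -3.3125: p = -0.5329 < 0 → [-3.375, -3.3125]

-0.5329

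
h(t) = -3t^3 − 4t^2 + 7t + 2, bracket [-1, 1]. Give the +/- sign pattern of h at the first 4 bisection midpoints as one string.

+-+-

h(0) = 2 > 0, so the root lies in [-1, 0]
h(-0.5) = -2.125 < 0, so the root lies in [-0.5, 0]
h(-0.25) = 0.046875 > 0, so the root lies in [-0.5, -0.25]
h(-0.375) = -1.0293 < 0, so the root lies in [-0.375, -0.25]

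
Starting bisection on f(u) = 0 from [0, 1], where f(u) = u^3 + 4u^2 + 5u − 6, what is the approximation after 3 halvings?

f(0.5) = -2.375 < 0, so the root lies in [0.5, 1]
f(0.75) = 0.421875 > 0, so the root lies in [0.5, 0.75]
f(0.625) = -1.068359 < 0, so the root lies in [0.625, 0.75]

0.625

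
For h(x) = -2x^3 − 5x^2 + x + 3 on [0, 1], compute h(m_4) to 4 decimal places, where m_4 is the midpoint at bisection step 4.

-0.5610

x = 0.5 gives h = 2, positive; keep [0.5, 1]
x = 0.75 gives h = 0.09375, positive; keep [0.75, 1]
x = 0.875 gives h = -1.292969, negative; keep [0.75, 0.875]
x = 0.8125 gives h = -0.561, negative; keep [0.75, 0.8125]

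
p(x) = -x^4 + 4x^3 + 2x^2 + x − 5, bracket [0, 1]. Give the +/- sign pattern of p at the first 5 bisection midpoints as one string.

---+-

midpoint 0.5: p = -3.5625 < 0 → [0.5, 1]
midpoint 0.75: p = -1.753906 < 0 → [0.75, 1]
midpoint 0.875: p = -0.500244 < 0 → [0.875, 1]
midpoint 0.9375: p = 0.2187 > 0 → [0.875, 0.9375]
midpoint 0.90625: p = -0.1485 < 0 → [0.90625, 0.9375]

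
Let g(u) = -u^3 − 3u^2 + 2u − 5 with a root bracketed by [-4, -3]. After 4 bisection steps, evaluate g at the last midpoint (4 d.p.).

-0.8152

m = -3.5, g(m) = -5.875 (−); new bracket [-4, -3.5]
m = -3.75, g(m) = -1.953125 (−); new bracket [-4, -3.75]
m = -3.875, g(m) = 0.388672 (+); new bracket [-3.875, -3.75]
m = -3.8125, g(m) = -0.8152 (−); new bracket [-3.875, -3.8125]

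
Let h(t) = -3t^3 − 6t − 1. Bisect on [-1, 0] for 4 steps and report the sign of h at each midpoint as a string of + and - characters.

h(-0.5) = 2.375 > 0, so the root lies in [-0.5, 0]
h(-0.25) = 0.546875 > 0, so the root lies in [-0.25, 0]
h(-0.125) = -0.244141 < 0, so the root lies in [-0.25, -0.125]
h(-0.1875) = 0.1448 > 0, so the root lies in [-0.1875, -0.125]

++-+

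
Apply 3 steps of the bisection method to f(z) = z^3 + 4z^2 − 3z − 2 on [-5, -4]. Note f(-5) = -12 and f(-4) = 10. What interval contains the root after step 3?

[-4.625, -4.5]

m = -4.5, f(m) = 1.375 (+); new bracket [-5, -4.5]
m = -4.75, f(m) = -4.671875 (−); new bracket [-4.75, -4.5]
m = -4.625, f(m) = -1.494141 (−); new bracket [-4.625, -4.5]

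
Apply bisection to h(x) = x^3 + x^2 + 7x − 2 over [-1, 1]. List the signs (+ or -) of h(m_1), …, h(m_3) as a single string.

h(0) = -2 < 0, so the root lies in [0, 1]
h(0.5) = 1.875 > 0, so the root lies in [0, 0.5]
h(0.25) = -0.171875 < 0, so the root lies in [0.25, 0.5]

-+-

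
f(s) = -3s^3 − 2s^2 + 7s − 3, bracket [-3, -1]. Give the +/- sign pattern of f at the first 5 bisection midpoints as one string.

s = -2 gives f = -1, negative; keep [-3, -2]
s = -2.5 gives f = 13.875, positive; keep [-2.5, -2]
s = -2.25 gives f = 5.296875, positive; keep [-2.25, -2]
s = -2.125 gives f = 1.8809, positive; keep [-2.125, -2]
s = -2.0625 gives f = 0.3757, positive; keep [-2.0625, -2]

-++++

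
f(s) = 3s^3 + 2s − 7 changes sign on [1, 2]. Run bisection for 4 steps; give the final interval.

f(1.5) = 6.125 > 0, so the root lies in [1, 1.5]
f(1.25) = 1.359375 > 0, so the root lies in [1, 1.25]
f(1.125) = -0.478516 < 0, so the root lies in [1.125, 1.25]
f(1.1875) = 0.3987 > 0, so the root lies in [1.125, 1.1875]

[1.125, 1.1875]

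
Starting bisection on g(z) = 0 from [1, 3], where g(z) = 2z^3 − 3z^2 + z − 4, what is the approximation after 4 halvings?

z = 2 gives g = 2, positive; keep [1, 2]
z = 1.5 gives g = -2.5, negative; keep [1.5, 2]
z = 1.75 gives g = -0.71875, negative; keep [1.75, 2]
z = 1.875 gives g = 0.5117, positive; keep [1.75, 1.875]

1.875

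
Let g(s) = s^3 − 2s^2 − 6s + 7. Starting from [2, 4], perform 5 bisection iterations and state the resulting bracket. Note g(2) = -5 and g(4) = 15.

s = 3 gives g = -2, negative; keep [3, 4]
s = 3.5 gives g = 4.375, positive; keep [3, 3.5]
s = 3.25 gives g = 0.703125, positive; keep [3, 3.25]
s = 3.125 gives g = -0.7637, negative; keep [3.125, 3.25]
s = 3.1875 gives g = -0.0598, negative; keep [3.1875, 3.25]

[3.1875, 3.25]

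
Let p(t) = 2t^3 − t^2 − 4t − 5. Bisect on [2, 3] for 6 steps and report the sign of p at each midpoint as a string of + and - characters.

++++--

t = 2.5 gives p = 10, positive; keep [2, 2.5]
t = 2.25 gives p = 3.71875, positive; keep [2, 2.25]
t = 2.125 gives p = 1.175781, positive; keep [2, 2.125]
t = 2.0625 gives p = 0.0435, positive; keep [2, 2.0625]
t = 2.03125 gives p = -0.4892, negative; keep [2.03125, 2.0625]
t = 2.046875 gives p = -0.2256, negative; keep [2.046875, 2.0625]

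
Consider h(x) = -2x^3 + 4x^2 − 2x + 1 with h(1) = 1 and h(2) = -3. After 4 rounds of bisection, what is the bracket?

h(1.5) = 0.25 > 0, so the root lies in [1.5, 2]
h(1.75) = -0.96875 < 0, so the root lies in [1.5, 1.75]
h(1.625) = -0.269531 < 0, so the root lies in [1.5, 1.625]
h(1.5625) = 0.0112 > 0, so the root lies in [1.5625, 1.625]

[1.5625, 1.625]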